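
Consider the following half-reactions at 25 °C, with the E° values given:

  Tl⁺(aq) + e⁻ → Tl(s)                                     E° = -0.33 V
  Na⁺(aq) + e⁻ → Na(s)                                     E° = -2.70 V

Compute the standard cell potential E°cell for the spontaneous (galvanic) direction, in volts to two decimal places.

The Tl⁺/Tl couple has the higher reduction potential, so it is the cathode; Na⁺/Na is oxidised at the anode.
E°cell = E°(cathode) − E°(anode) = (-0.33) − (-2.70) = +2.37 V.

+2.37 V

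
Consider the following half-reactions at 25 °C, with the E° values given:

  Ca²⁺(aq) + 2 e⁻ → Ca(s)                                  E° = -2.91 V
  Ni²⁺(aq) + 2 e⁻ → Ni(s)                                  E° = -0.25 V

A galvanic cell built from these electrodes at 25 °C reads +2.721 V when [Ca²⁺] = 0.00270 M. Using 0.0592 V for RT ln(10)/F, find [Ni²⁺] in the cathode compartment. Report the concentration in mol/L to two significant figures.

0.31 M

Ni²⁺/Ni is the cathode, Ca²⁺/Ca the anode: E°cell = +2.66 V, n = 2.
Overall reaction: Ni²⁺(aq) + Ca(s) → Ni(s) + Ca²⁺(aq); Q = [Ca²⁺]^1/[Ni²⁺]^1.
From E = E° − (0.0592/n) log Q: log Q = (E° − E)·n/0.0592 = (+2.66 − (+2.721))·2/0.0592 = -2.0608.
So 1·log[Ni²⁺] = 1·log(0.0027) − log Q = -2.5686 − (-2.0608) = -0.5078; [Ni²⁺] = 10^(-0.5078) ≈ 0.31 M.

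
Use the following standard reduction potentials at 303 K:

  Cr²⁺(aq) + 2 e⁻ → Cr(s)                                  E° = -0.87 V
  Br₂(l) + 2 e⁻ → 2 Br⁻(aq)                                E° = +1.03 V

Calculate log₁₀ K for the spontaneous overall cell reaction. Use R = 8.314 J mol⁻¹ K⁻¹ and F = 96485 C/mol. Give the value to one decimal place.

Cathode: Br₂/Br⁻; anode: Cr²⁺/Cr. E°cell = (+1.03) − (-0.87) = +1.90 V, with n = 2.
ΔG° = −nFE° = −RT ln K, so ln K = nFE°/(RT) = (2)(96485)(+1.90) / ((8.314)(303)) = 145.543.
log₁₀ K = 145.543 / ln 10 = 63.2.

63.2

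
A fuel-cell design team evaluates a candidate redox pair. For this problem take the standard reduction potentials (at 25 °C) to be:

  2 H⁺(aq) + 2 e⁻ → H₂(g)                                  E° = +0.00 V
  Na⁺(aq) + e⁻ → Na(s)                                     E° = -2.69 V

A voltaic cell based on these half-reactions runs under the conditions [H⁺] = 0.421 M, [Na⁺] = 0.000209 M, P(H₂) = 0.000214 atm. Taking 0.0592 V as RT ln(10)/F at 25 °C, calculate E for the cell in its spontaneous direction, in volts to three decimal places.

+2.994 V

H⁺/H₂ is the cathode (higher E°), Na⁺/Na the anode: E°cell = +0.00 − (-2.69) = +2.69 V, n = 2.
Overall: 2 H⁺(aq) + 2 Na(s) → H₂(g) + 2 Na⁺(aq)
Q = P(H₂)·[Na⁺]^2 / ([H⁺]^2); log Q = -10.278.
E = E° − (0.0592/n) log Q = +2.69 − (0.0592/2)(-10.278) = +2.994 V.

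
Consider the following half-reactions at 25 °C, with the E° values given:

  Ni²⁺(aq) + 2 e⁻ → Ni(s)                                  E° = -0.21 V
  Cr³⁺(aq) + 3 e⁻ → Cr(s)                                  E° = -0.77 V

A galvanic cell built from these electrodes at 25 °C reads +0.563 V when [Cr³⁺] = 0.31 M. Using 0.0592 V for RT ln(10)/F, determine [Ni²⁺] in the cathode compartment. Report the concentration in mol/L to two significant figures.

0.58 M

Ni²⁺/Ni is the cathode, Cr³⁺/Cr the anode: E°cell = +0.56 V, n = 6.
Overall reaction: 3 Ni²⁺(aq) + 2 Cr(s) → 3 Ni(s) + 2 Cr³⁺(aq); Q = [Cr³⁺]^2/[Ni²⁺]^3.
From E = E° − (0.0592/n) log Q: log Q = (E° − E)·n/0.0592 = (+0.56 − (+0.563))·6/0.0592 = -0.3041.
So 3·log[Ni²⁺] = 2·log(0.31) − log Q = -1.0173 − (-0.3041) = -0.7132; log[Ni²⁺] = -0.7132 / 3 = -0.2377; [Ni²⁺] = 10^(-0.2377) ≈ 0.58 M.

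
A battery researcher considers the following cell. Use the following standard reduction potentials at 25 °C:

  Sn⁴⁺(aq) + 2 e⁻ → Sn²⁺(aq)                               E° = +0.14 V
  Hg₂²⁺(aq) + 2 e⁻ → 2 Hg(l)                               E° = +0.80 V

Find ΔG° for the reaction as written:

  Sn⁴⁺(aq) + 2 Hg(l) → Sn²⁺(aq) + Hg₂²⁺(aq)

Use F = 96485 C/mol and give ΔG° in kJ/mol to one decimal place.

As written, Sn⁴⁺/Sn²⁺ is reduced (cathode) and Hg₂²⁺/Hg is oxidised (anode), so E°cell = (+0.14) − (+0.80) = -0.66 V.
Balancing electrons gives n = 2.
ΔG° = −nFE° = −(2)(96485)(-0.66) = 127,360 J = +127.4 kJ/mol.

+127.4 kJ/mol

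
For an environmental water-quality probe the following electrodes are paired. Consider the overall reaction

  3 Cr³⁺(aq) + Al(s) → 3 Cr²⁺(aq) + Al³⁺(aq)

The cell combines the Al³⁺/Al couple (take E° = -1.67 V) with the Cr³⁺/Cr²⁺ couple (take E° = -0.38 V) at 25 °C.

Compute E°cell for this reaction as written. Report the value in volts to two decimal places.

The Cr³⁺/Cr²⁺ couple has the higher reduction potential, so it is the cathode; Al³⁺/Al is oxidised at the anode.
E°cell = E°(cathode) − E°(anode) = (-0.38) − (-1.67) = +1.29 V.
Since E°cell > 0, the reaction is spontaneous under standard conditions.

+1.29 V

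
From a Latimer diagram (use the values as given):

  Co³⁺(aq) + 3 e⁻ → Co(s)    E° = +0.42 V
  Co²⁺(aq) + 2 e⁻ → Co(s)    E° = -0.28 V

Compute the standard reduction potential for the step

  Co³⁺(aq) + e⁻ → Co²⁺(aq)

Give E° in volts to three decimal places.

Sequential free energies add, so n₃E°₃ = n₁E°₁ + n₂E°₂.
With n₃ = 3, and the known step contributing 2×(-0.28) V, the unknown satisfies 1·E° = 3×(+0.42) − 2×(-0.28) = +1.820.
E° = +1.820 / 1 = +1.820 V.

+1.820 V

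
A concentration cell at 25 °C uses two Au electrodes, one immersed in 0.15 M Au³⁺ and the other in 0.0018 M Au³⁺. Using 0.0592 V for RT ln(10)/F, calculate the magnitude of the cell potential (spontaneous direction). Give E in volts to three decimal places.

For a concentration cell E°cell = 0. The 0.15 M side is the cathode (reduction is favoured where [Au³⁺] is higher).
With n = 3, E = −(0.0592/3) log([Au³⁺]ₐₙ/[Au³⁺]꜀ₐₜ) = −(0.0592/3) log(0.0018/0.15) = −(0.0592/3)(-1.921) = +0.038 V.

+0.038 V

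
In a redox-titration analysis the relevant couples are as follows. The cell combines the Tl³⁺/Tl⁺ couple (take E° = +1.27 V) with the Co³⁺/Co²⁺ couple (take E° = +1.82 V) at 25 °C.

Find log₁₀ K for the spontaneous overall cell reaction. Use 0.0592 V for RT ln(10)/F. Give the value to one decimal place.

Cathode: Co³⁺/Co²⁺; anode: Tl³⁺/Tl⁺. E°cell = +0.55 V, n = 2.
log K = nE°cell / 0.0592 = (2)(+0.55) / 0.0592 = 18.6.

18.6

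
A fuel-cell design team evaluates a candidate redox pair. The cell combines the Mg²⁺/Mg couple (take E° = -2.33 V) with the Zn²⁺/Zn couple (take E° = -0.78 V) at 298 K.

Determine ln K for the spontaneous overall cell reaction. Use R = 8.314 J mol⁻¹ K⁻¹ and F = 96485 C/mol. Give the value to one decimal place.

120.7

Cathode: Zn²⁺/Zn; anode: Mg²⁺/Mg. E°cell = (-0.78) − (-2.33) = +1.55 V, with n = 2.
ΔG° = −nFE° = −RT ln K, so ln K = nFE°/(RT) = (2)(96485)(+1.55) / ((8.314)(298)) = 120.724.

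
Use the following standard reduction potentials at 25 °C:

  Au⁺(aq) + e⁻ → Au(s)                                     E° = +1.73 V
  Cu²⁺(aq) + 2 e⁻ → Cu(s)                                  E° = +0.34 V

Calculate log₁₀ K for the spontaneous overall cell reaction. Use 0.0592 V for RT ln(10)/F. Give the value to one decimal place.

Cathode: Au⁺/Au; anode: Cu²⁺/Cu. E°cell = +1.39 V, n = 2.
log K = nE°cell / 0.0592 = (2)(+1.39) / 0.0592 = 47.0.

47.0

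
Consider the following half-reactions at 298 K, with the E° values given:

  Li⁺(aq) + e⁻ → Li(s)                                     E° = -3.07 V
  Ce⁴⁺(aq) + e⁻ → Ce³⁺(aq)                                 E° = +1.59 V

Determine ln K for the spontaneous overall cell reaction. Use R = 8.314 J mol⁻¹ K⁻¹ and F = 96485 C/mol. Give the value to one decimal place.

Cathode: Ce⁴⁺/Ce³⁺; anode: Li⁺/Li. E°cell = (+1.59) − (-3.07) = +4.66 V, with n = 1.
ΔG° = −nFE° = −RT ln K, so ln K = nFE°/(RT) = (1)(96485)(+4.66) / ((8.314)(298)) = 181.476.

181.5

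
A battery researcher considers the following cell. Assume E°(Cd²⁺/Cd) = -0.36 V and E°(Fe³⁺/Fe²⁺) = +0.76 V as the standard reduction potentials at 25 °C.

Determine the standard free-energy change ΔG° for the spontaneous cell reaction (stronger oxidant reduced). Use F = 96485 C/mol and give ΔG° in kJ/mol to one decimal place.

-216.1 kJ/mol

Fe³⁺/Fe²⁺ (E° = +0.76 V) is the cathode; Cd²⁺/Cd (E° = -0.36 V) is the anode, so E°cell = +1.12 V.
Balancing electrons gives n = 2 (lcm of 1 and 2).
ΔG° = −nFE° = −(2)(96485)(+1.12) = -216,126 J = -216.1 kJ/mol.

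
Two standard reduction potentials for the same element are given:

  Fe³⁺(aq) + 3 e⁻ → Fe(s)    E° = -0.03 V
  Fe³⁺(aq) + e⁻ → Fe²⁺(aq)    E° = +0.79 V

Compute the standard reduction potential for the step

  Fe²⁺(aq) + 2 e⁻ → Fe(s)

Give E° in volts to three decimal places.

-0.440 V

Sequential free energies add, so n₃E°₃ = n₁E°₁ + n₂E°₂.
With n₃ = 3, and the known step contributing 1×(+0.79) V, the unknown satisfies 2·E° = 3×(-0.03) − 1×(+0.79) = -0.880.
E° = -0.880 / 2 = -0.440 V.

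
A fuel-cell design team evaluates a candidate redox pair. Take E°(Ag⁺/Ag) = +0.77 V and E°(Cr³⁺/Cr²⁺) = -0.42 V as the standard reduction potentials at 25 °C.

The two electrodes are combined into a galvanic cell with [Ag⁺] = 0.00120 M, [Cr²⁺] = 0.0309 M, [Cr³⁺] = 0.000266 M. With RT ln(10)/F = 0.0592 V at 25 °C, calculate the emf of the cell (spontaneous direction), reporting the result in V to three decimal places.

+1.139 V

Ag⁺/Ag is the cathode (higher E°), Cr³⁺/Cr²⁺ the anode: E°cell = +0.77 − (-0.42) = +1.19 V, n = 1.
Overall: Ag⁺(aq) + Cr²⁺(aq) → Ag(s) + Cr³⁺(aq)
Q = [Cr³⁺] / ([Ag⁺]·[Cr²⁺]); log Q = 0.856.
E = E° − (0.0592/n) log Q = +1.19 − (0.0592/1)(0.856) = +1.139 V.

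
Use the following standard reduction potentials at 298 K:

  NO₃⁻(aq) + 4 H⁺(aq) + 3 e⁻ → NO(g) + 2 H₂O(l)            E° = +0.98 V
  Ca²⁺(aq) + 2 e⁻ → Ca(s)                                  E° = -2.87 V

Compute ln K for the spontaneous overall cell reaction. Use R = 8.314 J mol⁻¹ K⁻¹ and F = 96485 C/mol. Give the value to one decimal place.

Cathode: NO₃⁻/NO; anode: Ca²⁺/Ca. E°cell = (+0.98) − (-2.87) = +3.85 V, with n = 6.
ΔG° = −nFE° = −RT ln K, so ln K = nFE°/(RT) = (6)(96485)(+3.85) / ((8.314)(298)) = 899.592.

899.6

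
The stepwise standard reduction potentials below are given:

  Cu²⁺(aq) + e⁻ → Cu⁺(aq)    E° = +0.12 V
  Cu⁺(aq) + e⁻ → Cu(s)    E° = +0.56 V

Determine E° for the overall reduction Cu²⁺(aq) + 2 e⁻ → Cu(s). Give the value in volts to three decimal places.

+0.340 V

Adding the free-energy changes (−nFE°) of the two steps gives −n₃FE°₃ = −n₁FE°₁ − n₂FE°₂.
E°₃ = (1×+0.12 + 1×+0.56) / 2 = (+0.680) / 2 = +0.340 V.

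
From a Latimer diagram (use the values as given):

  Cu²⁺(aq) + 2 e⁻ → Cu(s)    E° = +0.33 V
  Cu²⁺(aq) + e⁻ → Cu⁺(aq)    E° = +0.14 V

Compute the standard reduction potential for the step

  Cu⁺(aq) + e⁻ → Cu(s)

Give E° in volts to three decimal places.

+0.520 V

Sequential free energies add, so n₃E°₃ = n₁E°₁ + n₂E°₂.
With n₃ = 2, and the known step contributing 1×(+0.14) V, the unknown satisfies 1·E° = 2×(+0.33) − 1×(+0.14) = +0.520.
E° = +0.520 / 1 = +0.520 V.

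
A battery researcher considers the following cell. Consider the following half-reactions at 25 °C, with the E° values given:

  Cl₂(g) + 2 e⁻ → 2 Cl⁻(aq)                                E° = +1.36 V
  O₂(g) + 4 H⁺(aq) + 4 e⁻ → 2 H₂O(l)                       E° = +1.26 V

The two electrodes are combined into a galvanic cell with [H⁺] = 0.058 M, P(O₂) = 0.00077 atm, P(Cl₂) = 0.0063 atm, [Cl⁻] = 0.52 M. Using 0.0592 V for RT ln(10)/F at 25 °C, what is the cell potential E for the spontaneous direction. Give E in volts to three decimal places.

+0.171 V

Cl₂/Cl⁻ is the cathode (higher E°), O₂/H₂O the anode: E°cell = +1.36 − (+1.26) = +0.10 V, n = 4.
Overall: 2 Cl₂(g) + 2 H₂O(l) → 4 Cl⁻(aq) + O₂(g) + 4 H⁺(aq)
Q = [Cl⁻]^4·P(O₂)·[H⁺]^4 / (P(Cl₂)^2); log Q = -4.794.
E = E° − (0.0592/n) log Q = +0.10 − (0.0592/4)(-4.794) = +0.171 V.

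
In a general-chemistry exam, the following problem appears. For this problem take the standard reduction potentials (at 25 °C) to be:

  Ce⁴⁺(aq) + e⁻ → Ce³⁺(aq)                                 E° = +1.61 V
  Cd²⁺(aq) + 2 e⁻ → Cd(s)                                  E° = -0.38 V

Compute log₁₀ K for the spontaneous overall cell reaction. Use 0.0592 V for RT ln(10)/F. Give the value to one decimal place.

67.2

Cathode: Ce⁴⁺/Ce³⁺; anode: Cd²⁺/Cd. E°cell = +1.99 V, n = 2.
log K = nE°cell / 0.0592 = (2)(+1.99) / 0.0592 = 67.2.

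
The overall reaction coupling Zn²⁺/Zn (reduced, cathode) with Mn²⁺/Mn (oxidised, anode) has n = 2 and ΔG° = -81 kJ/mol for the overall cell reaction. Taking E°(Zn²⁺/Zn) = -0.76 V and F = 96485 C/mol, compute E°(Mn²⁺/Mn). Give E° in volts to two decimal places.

-1.18 V

E°cell = −ΔG°/(nF) = −(-81×10³)/((2)(96485)) = +0.420 V.
Since Zn²⁺/Zn is the cathode and Mn²⁺/Mn the anode, E°cell = E°(Zn²⁺/Zn) − E°(Mn²⁺/Mn).
So E°(Mn²⁺/Mn) = E°(Zn²⁺/Zn) − E°cell = (-0.76) − (+0.420) = -1.18 V.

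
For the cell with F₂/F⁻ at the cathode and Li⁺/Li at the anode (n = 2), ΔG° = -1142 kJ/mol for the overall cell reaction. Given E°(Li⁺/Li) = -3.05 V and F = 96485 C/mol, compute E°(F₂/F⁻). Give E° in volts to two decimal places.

+2.87 V

E°cell = −ΔG°/(nF) = −(-1142×10³)/((2)(96485)) = +5.918 V.
Since F₂/F⁻ is the cathode and Li⁺/Li the anode, E°cell = E°(F₂/F⁻) − E°(Li⁺/Li).
So E°(F₂/F⁻) = E°cell + E°(Li⁺/Li) = +5.918 + (-3.05) = +2.87 V.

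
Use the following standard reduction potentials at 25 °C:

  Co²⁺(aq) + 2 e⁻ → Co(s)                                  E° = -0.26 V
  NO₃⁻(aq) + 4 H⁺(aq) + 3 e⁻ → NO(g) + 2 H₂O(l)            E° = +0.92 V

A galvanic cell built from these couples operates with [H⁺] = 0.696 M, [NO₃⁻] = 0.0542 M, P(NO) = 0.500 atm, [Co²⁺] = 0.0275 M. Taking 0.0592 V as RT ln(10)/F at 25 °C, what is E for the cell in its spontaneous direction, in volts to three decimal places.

NO₃⁻/NO is the cathode (higher E°), Co²⁺/Co the anode: E°cell = +0.92 − (-0.26) = +1.18 V, n = 6.
Overall: 2 NO₃⁻(aq) + 8 H⁺(aq) + 3 Co(s) → 2 NO(g) + 4 H₂O(l) + 3 Co²⁺(aq)
Q = P(NO)^2·[Co²⁺]^3 / ([NO₃⁻]^2·[H⁺]^8); log Q = -1.493.
E = E° − (0.0592/n) log Q = +1.18 − (0.0592/6)(-1.493) = +1.195 V.

+1.195 V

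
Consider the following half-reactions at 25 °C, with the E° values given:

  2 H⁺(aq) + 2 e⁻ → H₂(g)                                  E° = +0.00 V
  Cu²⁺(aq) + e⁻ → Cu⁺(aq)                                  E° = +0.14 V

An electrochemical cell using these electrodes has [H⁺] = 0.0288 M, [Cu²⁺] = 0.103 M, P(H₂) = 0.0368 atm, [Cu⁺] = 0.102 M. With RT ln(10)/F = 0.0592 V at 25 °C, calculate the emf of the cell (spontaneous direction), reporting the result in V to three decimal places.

+0.189 V

Cu²⁺/Cu⁺ is the cathode (higher E°), H⁺/H₂ the anode: E°cell = +0.14 − (+0.00) = +0.14 V, n = 2.
Overall: 2 Cu²⁺(aq) + H₂(g) → 2 Cu⁺(aq) + 2 H⁺(aq)
Q = [Cu⁺]^2·[H⁺]^2 / ([Cu²⁺]^2·P(H₂)); log Q = -1.656.
E = E° − (0.0592/n) log Q = +0.14 − (0.0592/2)(-1.656) = +0.189 V.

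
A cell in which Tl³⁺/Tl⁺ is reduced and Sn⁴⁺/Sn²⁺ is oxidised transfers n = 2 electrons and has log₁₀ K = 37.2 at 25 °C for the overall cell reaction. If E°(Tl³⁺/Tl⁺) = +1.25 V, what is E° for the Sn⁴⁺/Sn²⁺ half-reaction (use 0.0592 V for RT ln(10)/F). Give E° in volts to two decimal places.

+0.15 V

E°cell = (0.0592/n)·log K = (0.0592/2)(37.2) = +1.101 V.
Since Tl³⁺/Tl⁺ is the cathode and Sn⁴⁺/Sn²⁺ the anode, E°cell = E°(Tl³⁺/Tl⁺) − E°(Sn⁴⁺/Sn²⁺).
So E°(Sn⁴⁺/Sn²⁺) = E°(Tl³⁺/Tl⁺) − E°cell = (+1.25) − (+1.101) = +0.15 V.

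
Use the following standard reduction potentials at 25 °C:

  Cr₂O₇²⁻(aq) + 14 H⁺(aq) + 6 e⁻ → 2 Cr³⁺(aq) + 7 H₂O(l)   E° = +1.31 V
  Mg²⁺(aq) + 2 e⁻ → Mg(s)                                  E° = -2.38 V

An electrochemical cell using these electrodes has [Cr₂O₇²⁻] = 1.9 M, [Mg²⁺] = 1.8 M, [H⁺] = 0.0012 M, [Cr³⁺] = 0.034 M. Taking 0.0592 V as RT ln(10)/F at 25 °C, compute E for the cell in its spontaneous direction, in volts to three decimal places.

+3.311 V

Cr₂O₇²⁻/Cr³⁺ is the cathode (higher E°), Mg²⁺/Mg the anode: E°cell = +1.31 − (-2.38) = +3.69 V, n = 6.
Overall: Cr₂O₇²⁻(aq) + 14 H⁺(aq) + 3 Mg(s) → 2 Cr³⁺(aq) + 7 H₂O(l) + 3 Mg²⁺(aq)
Q = [Cr³⁺]^2·[Mg²⁺]^3 / ([Cr₂O₇²⁻]·[H⁺]^14); log Q = 38.441.
E = E° − (0.0592/n) log Q = +3.69 − (0.0592/6)(38.441) = +3.311 V.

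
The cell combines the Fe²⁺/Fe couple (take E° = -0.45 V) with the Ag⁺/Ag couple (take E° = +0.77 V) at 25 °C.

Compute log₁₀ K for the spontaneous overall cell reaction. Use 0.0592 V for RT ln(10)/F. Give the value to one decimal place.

Cathode: Ag⁺/Ag; anode: Fe²⁺/Fe. E°cell = +1.22 V, n = 2.
log K = nE°cell / 0.0592 = (2)(+1.22) / 0.0592 = 41.2.

41.2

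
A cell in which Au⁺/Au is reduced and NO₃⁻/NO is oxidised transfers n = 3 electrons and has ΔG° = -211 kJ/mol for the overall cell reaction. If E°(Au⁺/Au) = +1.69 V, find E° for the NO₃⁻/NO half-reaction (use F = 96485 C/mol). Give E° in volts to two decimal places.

E°cell = −ΔG°/(nF) = −(-211×10³)/((3)(96485)) = +0.729 V.
Since Au⁺/Au is the cathode and NO₃⁻/NO the anode, E°cell = E°(Au⁺/Au) − E°(NO₃⁻/NO).
So E°(NO₃⁻/NO) = E°(Au⁺/Au) − E°cell = (+1.69) − (+0.729) = +0.96 V.

+0.96 V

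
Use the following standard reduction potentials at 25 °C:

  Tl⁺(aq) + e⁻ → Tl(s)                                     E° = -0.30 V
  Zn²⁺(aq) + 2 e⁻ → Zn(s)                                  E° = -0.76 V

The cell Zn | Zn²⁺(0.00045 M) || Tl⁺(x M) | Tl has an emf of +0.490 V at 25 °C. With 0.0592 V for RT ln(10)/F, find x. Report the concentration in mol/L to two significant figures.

Tl⁺/Tl is the cathode, Zn²⁺/Zn the anode: E°cell = +0.46 V, n = 2.
Overall reaction: 2 Tl⁺(aq) + Zn(s) → 2 Tl(s) + Zn²⁺(aq); Q = [Zn²⁺]^1/[Tl⁺]^2.
From E = E° − (0.0592/n) log Q: log Q = (E° − E)·n/0.0592 = (+0.46 − (+0.490))·2/0.0592 = -1.0135.
So 2·log[Tl⁺] = 1·log(0.00045) − log Q = -3.3468 − (-1.0135) = -2.3333; log[Tl⁺] = -2.3333 / 2 = -1.1666; [Tl⁺] = 10^(-1.1666) ≈ 0.068 M.

0.068 M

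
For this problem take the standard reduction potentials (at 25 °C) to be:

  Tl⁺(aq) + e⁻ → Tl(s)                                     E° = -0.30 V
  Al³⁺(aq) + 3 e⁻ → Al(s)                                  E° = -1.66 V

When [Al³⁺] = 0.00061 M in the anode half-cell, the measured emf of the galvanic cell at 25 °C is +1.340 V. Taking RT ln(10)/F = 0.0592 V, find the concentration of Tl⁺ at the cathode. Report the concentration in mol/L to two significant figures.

0.039 M

Tl⁺/Tl is the cathode, Al³⁺/Al the anode: E°cell = +1.36 V, n = 3.
Overall reaction: 3 Tl⁺(aq) + Al(s) → 3 Tl(s) + Al³⁺(aq); Q = [Al³⁺]^1/[Tl⁺]^3.
From E = E° − (0.0592/n) log Q: log Q = (E° − E)·n/0.0592 = (+1.36 − (+1.340))·3/0.0592 = 1.0135.
So 3·log[Tl⁺] = 1·log(0.00061) − log Q = -3.2147 − (1.0135) = -4.2282; log[Tl⁺] = -4.2282 / 3 = -1.4094; [Tl⁺] = 10^(-1.4094) ≈ 0.039 M.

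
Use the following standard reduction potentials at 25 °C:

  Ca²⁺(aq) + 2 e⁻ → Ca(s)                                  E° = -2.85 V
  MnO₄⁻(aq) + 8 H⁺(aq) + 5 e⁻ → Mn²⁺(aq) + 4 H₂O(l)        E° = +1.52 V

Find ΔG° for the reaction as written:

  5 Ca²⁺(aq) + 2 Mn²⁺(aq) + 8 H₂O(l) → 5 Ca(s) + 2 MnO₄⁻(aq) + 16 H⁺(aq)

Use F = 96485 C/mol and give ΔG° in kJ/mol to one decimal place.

+4216.4 kJ/mol

As written, Ca²⁺/Ca is reduced (cathode) and MnO₄⁻/Mn²⁺ is oxidised (anode), so E°cell = (-2.85) − (+1.52) = -4.37 V.
Balancing electrons gives n = 10.
ΔG° = −nFE° = −(10)(96485)(-4.37) = 4,216,394 J = +4216.4 kJ/mol.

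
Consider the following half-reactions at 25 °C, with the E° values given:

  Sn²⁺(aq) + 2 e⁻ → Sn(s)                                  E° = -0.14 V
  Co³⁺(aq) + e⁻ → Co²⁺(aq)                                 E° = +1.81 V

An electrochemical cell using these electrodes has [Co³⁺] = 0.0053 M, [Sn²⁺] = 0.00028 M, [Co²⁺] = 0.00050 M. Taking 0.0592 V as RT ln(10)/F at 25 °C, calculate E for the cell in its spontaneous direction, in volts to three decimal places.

Co³⁺/Co²⁺ is the cathode (higher E°), Sn²⁺/Sn the anode: E°cell = +1.81 − (-0.14) = +1.95 V, n = 2.
Overall: 2 Co³⁺(aq) + Sn(s) → 2 Co²⁺(aq) + Sn²⁺(aq)
Q = [Co²⁺]^2·[Sn²⁺] / ([Co³⁺]^2); log Q = -5.603.
E = E° − (0.0592/n) log Q = +1.95 − (0.0592/2)(-5.603) = +2.116 V.

+2.116 V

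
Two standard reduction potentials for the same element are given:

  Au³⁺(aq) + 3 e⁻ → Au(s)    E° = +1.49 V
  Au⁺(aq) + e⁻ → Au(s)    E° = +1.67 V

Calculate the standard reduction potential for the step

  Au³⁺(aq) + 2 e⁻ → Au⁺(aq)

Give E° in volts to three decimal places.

Sequential free energies add, so n₃E°₃ = n₁E°₁ + n₂E°₂.
With n₃ = 3, and the known step contributing 1×(+1.67) V, the unknown satisfies 2·E° = 3×(+1.49) − 1×(+1.67) = +2.800.
E° = +2.800 / 2 = +1.400 V.

+1.400 V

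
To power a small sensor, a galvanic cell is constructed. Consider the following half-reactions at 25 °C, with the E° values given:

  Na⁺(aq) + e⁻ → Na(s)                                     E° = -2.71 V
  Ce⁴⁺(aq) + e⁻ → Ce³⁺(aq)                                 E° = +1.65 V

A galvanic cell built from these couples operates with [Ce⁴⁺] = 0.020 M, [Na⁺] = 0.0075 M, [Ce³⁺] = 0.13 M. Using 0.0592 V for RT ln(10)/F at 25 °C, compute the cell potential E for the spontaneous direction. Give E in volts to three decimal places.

Ce⁴⁺/Ce³⁺ is the cathode (higher E°), Na⁺/Na the anode: E°cell = +1.65 − (-2.71) = +4.36 V, n = 1.
Overall: Ce⁴⁺(aq) + Na(s) → Ce³⁺(aq) + Na⁺(aq)
Q = [Ce³⁺]·[Na⁺] / ([Ce⁴⁺]); log Q = -1.312.
E = E° − (0.0592/n) log Q = +4.36 − (0.0592/1)(-1.312) = +4.438 V.

+4.438 V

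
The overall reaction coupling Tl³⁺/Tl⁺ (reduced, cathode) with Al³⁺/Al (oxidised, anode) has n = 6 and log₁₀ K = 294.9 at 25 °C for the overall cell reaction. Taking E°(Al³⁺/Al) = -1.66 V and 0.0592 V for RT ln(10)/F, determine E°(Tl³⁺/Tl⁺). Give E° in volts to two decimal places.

+1.25 V

E°cell = (0.0592/n)·log K = (0.0592/6)(294.9) = +2.910 V.
Since Tl³⁺/Tl⁺ is the cathode and Al³⁺/Al the anode, E°cell = E°(Tl³⁺/Tl⁺) − E°(Al³⁺/Al).
So E°(Tl³⁺/Tl⁺) = E°cell + E°(Al³⁺/Al) = +2.910 + (-1.66) = +1.25 V.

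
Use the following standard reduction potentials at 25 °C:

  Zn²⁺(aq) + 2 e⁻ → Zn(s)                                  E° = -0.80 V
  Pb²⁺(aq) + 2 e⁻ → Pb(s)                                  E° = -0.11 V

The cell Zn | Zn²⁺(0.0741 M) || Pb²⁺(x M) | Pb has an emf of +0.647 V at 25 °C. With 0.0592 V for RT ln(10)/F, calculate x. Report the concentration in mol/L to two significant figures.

Pb²⁺/Pb is the cathode, Zn²⁺/Zn the anode: E°cell = +0.69 V, n = 2.
Overall reaction: Pb²⁺(aq) + Zn(s) → Pb(s) + Zn²⁺(aq); Q = [Zn²⁺]^1/[Pb²⁺]^1.
From E = E° − (0.0592/n) log Q: log Q = (E° − E)·n/0.0592 = (+0.69 − (+0.647))·2/0.0592 = 1.4527.
So 1·log[Pb²⁺] = 1·log(0.0741) − log Q = -1.1302 − (1.4527) = -2.5829; [Pb²⁺] = 10^(-2.5829) ≈ 0.0026 M.

0.0026 M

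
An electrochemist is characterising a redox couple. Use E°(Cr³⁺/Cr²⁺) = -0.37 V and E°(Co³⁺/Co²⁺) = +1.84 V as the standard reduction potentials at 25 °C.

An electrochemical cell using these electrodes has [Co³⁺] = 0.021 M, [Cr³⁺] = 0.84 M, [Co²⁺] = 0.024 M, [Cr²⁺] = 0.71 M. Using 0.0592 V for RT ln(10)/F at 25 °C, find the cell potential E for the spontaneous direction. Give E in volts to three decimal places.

+2.202 V

Co³⁺/Co²⁺ is the cathode (higher E°), Cr³⁺/Cr²⁺ the anode: E°cell = +1.84 − (-0.37) = +2.21 V, n = 1.
Overall: Co³⁺(aq) + Cr²⁺(aq) → Co²⁺(aq) + Cr³⁺(aq)
Q = [Co²⁺]·[Cr³⁺] / ([Co³⁺]·[Cr²⁺]); log Q = 0.131.
E = E° − (0.0592/n) log Q = +2.21 − (0.0592/1)(0.131) = +2.202 V.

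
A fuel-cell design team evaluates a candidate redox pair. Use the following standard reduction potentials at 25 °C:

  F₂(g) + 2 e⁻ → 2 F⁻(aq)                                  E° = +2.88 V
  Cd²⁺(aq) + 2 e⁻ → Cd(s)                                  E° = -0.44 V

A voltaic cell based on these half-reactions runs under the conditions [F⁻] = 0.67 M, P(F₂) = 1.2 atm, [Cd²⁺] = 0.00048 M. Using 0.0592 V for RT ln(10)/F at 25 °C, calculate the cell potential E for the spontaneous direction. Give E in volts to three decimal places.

F₂/F⁻ is the cathode (higher E°), Cd²⁺/Cd the anode: E°cell = +2.88 − (-0.44) = +3.32 V, n = 2.
Overall: F₂(g) + Cd(s) → 2 F⁻(aq) + Cd²⁺(aq)
Q = [F⁻]^2·[Cd²⁺] / (P(F₂)); log Q = -3.746.
E = E° − (0.0592/n) log Q = +3.32 − (0.0592/2)(-3.746) = +3.431 V.

+3.431 V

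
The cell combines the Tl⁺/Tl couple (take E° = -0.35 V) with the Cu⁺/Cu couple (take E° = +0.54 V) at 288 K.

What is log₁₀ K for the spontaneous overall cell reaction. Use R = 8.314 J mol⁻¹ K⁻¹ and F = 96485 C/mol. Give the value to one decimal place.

Cathode: Cu⁺/Cu; anode: Tl⁺/Tl. E°cell = (+0.54) − (-0.35) = +0.89 V, with n = 1.
ΔG° = −nFE° = −RT ln K, so ln K = nFE°/(RT) = (1)(96485)(+0.89) / ((8.314)(288)) = 35.863.
log₁₀ K = 35.863 / ln 10 = 15.6.

15.6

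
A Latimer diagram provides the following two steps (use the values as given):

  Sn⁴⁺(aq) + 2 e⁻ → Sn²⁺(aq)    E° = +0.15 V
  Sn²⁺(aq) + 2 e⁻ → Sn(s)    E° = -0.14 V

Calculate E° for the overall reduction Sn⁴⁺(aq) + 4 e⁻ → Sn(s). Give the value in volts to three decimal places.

Standard free energies of sequential steps add: ΔG°₃ = ΔG°₁ + ΔG°₂, so n₃E°₃ = n₁E°₁ + n₂E°₂.
E°₃ = (2×+0.15 + 2×-0.14) / 4 = (+0.020) / 4 = +0.005 V.

+0.005 V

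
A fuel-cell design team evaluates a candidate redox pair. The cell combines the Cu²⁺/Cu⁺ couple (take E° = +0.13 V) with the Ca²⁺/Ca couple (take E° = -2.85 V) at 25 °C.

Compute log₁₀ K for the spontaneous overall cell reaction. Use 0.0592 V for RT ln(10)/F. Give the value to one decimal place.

Cathode: Cu²⁺/Cu⁺; anode: Ca²⁺/Ca. E°cell = +2.98 V, n = 2.
log K = nE°cell / 0.0592 = (2)(+2.98) / 0.0592 = 100.7.

100.7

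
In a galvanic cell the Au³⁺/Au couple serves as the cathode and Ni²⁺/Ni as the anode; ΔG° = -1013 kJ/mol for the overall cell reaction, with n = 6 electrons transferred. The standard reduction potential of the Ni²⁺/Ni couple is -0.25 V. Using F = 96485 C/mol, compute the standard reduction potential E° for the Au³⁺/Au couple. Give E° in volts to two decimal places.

E°cell = −ΔG°/(nF) = −(-1013×10³)/((6)(96485)) = +1.750 V.
Since Au³⁺/Au is the cathode and Ni²⁺/Ni the anode, E°cell = E°(Au³⁺/Au) − E°(Ni²⁺/Ni).
So E°(Au³⁺/Au) = E°cell + E°(Ni²⁺/Ni) = +1.750 + (-0.25) = +1.50 V.

+1.50 V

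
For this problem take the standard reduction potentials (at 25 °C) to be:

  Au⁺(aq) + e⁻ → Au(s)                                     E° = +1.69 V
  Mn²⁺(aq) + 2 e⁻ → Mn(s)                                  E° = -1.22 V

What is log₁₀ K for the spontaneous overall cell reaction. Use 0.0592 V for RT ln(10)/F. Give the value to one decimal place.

Cathode: Au⁺/Au; anode: Mn²⁺/Mn. E°cell = +2.91 V, n = 2.
log K = nE°cell / 0.0592 = (2)(+2.91) / 0.0592 = 98.3.

98.3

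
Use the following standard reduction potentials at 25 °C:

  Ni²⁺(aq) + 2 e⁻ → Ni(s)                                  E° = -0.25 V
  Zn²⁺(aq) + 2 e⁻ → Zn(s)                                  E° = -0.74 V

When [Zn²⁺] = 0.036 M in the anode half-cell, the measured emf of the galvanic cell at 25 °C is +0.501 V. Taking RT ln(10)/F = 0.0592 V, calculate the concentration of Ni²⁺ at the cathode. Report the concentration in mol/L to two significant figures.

0.085 M

Ni²⁺/Ni is the cathode, Zn²⁺/Zn the anode: E°cell = +0.49 V, n = 2.
Overall reaction: Ni²⁺(aq) + Zn(s) → Ni(s) + Zn²⁺(aq); Q = [Zn²⁺]^1/[Ni²⁺]^1.
From E = E° − (0.0592/n) log Q: log Q = (E° − E)·n/0.0592 = (+0.49 − (+0.501))·2/0.0592 = -0.3716.
So 1·log[Ni²⁺] = 1·log(0.036) − log Q = -1.4437 − (-0.3716) = -1.0721; [Ni²⁺] = 10^(-1.0721) ≈ 0.085 M.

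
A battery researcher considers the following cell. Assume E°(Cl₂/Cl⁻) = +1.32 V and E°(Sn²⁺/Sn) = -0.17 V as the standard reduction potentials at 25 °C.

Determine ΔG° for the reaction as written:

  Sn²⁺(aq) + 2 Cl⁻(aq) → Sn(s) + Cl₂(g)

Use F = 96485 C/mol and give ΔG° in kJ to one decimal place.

As written, Sn²⁺/Sn is reduced (cathode) and Cl₂/Cl⁻ is oxidised (anode), so E°cell = (-0.17) − (+1.32) = -1.49 V.
Balancing electrons gives n = 2.
ΔG° = −nFE° = −(2)(96485)(-1.49) = 287,525 J = +287.5 kJ.

+287.5 kJ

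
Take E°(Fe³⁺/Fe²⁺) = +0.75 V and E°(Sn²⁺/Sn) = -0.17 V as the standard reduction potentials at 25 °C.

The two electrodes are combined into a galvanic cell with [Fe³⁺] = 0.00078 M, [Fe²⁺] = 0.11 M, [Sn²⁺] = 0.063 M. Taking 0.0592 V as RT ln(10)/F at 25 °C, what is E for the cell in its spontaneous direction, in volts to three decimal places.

Fe³⁺/Fe²⁺ is the cathode (higher E°), Sn²⁺/Sn the anode: E°cell = +0.75 − (-0.17) = +0.92 V, n = 2.
Overall: 2 Fe³⁺(aq) + Sn(s) → 2 Fe²⁺(aq) + Sn²⁺(aq)
Q = [Fe²⁺]^2·[Sn²⁺] / ([Fe³⁺]^2); log Q = 3.098.
E = E° − (0.0592/n) log Q = +0.92 − (0.0592/2)(3.098) = +0.828 V.

+0.828 V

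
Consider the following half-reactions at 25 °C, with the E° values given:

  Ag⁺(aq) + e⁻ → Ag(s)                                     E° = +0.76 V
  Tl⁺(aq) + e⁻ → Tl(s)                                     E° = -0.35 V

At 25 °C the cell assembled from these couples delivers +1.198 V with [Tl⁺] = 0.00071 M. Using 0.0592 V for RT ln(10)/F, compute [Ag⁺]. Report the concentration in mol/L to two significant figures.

0.022 M

Ag⁺/Ag is the cathode, Tl⁺/Tl the anode: E°cell = +1.11 V, n = 1.
Overall reaction: Ag⁺(aq) + Tl(s) → Ag(s) + Tl⁺(aq); Q = [Tl⁺]^1/[Ag⁺]^1.
From E = E° − (0.0592/n) log Q: log Q = (E° − E)·n/0.0592 = (+1.11 − (+1.198))·1/0.0592 = -1.4865.
So 1·log[Ag⁺] = 1·log(0.00071) − log Q = -3.1487 − (-1.4865) = -1.6622; [Ag⁺] = 10^(-1.6622) ≈ 0.022 M.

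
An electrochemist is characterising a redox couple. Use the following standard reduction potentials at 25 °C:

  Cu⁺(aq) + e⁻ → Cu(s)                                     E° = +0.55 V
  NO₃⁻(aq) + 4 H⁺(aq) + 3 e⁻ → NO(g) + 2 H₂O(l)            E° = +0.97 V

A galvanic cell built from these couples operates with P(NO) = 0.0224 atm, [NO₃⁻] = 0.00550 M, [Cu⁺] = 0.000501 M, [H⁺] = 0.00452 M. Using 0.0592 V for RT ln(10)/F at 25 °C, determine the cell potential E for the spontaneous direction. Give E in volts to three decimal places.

NO₃⁻/NO is the cathode (higher E°), Cu⁺/Cu the anode: E°cell = +0.97 − (+0.55) = +0.42 V, n = 3.
Overall: NO₃⁻(aq) + 4 H⁺(aq) + 3 Cu(s) → NO(g) + 2 H₂O(l) + 3 Cu⁺(aq)
Q = P(NO)·[Cu⁺]^3 / ([NO₃⁻]·[H⁺]^4); log Q = 0.089.
E = E° − (0.0592/n) log Q = +0.42 − (0.0592/3)(0.089) = +0.418 V.

+0.418 V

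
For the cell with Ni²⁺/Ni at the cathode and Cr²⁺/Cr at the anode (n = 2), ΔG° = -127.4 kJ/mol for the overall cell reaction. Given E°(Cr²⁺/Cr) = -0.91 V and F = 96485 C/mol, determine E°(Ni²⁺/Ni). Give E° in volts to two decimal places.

E°cell = −ΔG°/(nF) = −(-127.4×10³)/((2)(96485)) = +0.660 V.
Since Ni²⁺/Ni is the cathode and Cr²⁺/Cr the anode, E°cell = E°(Ni²⁺/Ni) − E°(Cr²⁺/Cr).
So E°(Ni²⁺/Ni) = E°cell + E°(Cr²⁺/Cr) = +0.660 + (-0.91) = -0.25 V.

-0.25 V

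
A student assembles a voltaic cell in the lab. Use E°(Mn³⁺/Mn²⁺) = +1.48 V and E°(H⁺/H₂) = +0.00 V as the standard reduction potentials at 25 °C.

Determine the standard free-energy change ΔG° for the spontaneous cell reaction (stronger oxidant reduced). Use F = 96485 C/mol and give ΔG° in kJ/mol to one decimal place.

-285.6 kJ/mol

Mn³⁺/Mn²⁺ (E° = +1.48 V) is the cathode; H⁺/H₂ (E° = +0.00 V) is the anode, so E°cell = +1.48 V.
Balancing electrons gives n = 2 (lcm of 1 and 2).
ΔG° = −nFE° = −(2)(96485)(+1.48) = -285,596 J = -285.6 kJ/mol.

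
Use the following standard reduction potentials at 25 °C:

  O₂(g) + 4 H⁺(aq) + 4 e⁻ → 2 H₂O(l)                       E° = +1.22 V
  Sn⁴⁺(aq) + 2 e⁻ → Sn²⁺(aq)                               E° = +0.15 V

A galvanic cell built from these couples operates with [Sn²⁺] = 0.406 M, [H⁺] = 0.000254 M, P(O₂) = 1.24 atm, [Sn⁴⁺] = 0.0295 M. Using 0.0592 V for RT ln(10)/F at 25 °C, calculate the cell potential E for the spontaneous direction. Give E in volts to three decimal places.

+0.892 V

O₂/H₂O is the cathode (higher E°), Sn⁴⁺/Sn²⁺ the anode: E°cell = +1.22 − (+0.15) = +1.07 V, n = 4.
Overall: O₂(g) + 4 H⁺(aq) + 2 Sn²⁺(aq) → 2 H₂O(l) + 2 Sn⁴⁺(aq)
Q = [Sn⁴⁺]^2 / (P(O₂)·[H⁺]^4·[Sn²⁺]^2); log Q = 12.010.
E = E° − (0.0592/n) log Q = +1.07 − (0.0592/4)(12.010) = +0.892 V.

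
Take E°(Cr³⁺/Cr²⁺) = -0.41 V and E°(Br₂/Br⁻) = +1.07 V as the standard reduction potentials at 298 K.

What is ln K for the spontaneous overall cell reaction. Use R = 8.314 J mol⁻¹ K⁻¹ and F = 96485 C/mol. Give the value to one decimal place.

115.3

Cathode: Br₂/Br⁻; anode: Cr³⁺/Cr²⁺. E°cell = (+1.07) − (-0.41) = +1.48 V, with n = 2.
ΔG° = −nFE° = −RT ln K, so ln K = nFE°/(RT) = (2)(96485)(+1.48) / ((8.314)(298)) = 115.272.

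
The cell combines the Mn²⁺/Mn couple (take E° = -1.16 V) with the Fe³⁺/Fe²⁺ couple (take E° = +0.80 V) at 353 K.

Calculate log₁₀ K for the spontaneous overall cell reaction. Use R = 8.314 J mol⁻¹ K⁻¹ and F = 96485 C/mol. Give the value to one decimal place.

Cathode: Fe³⁺/Fe²⁺; anode: Mn²⁺/Mn. E°cell = (+0.80) − (-1.16) = +1.96 V, with n = 2.
ΔG° = −nFE° = −RT ln K, so ln K = nFE°/(RT) = (2)(96485)(+1.96) / ((8.314)(353)) = 128.873.
log₁₀ K = 128.873 / ln 10 = 56.0.

56.0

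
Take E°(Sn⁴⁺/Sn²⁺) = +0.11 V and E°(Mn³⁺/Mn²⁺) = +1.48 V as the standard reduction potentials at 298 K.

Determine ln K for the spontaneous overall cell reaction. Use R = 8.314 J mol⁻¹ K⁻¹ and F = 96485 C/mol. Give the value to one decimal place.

Cathode: Mn³⁺/Mn²⁺; anode: Sn⁴⁺/Sn²⁺. E°cell = (+1.48) − (+0.11) = +1.37 V, with n = 2.
ΔG° = −nFE° = −RT ln K, so ln K = nFE°/(RT) = (2)(96485)(+1.37) / ((8.314)(298)) = 106.705.

106.7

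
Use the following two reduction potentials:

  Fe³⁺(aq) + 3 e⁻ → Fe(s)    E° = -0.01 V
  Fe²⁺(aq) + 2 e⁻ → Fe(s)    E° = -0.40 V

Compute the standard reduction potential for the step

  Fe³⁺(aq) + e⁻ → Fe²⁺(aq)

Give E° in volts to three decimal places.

+0.770 V

Sequential free energies add, so n₃E°₃ = n₁E°₁ + n₂E°₂.
With n₃ = 3, and the known step contributing 2×(-0.40) V, the unknown satisfies 1·E° = 3×(-0.01) − 2×(-0.40) = +0.770.
E° = +0.770 / 1 = +0.770 V.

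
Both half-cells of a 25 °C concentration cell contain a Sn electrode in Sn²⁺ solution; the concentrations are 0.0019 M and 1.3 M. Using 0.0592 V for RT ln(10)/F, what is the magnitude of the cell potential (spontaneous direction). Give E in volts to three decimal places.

+0.084 V

For a concentration cell E°cell = 0. The 1.3 M side is the cathode (reduction is favoured where [Sn²⁺] is higher).
With n = 2, E = −(0.0592/2) log([Sn²⁺]ₐₙ/[Sn²⁺]꜀ₐₜ) = −(0.0592/2) log(0.0019/1.3) = −(0.0592/2)(-2.835) = +0.084 V.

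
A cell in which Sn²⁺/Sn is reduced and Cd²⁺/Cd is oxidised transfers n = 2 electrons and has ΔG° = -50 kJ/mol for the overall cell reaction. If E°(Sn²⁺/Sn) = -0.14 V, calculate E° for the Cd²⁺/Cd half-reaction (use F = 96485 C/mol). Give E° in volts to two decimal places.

-0.40 V

E°cell = −ΔG°/(nF) = −(-50×10³)/((2)(96485)) = +0.259 V.
Since Sn²⁺/Sn is the cathode and Cd²⁺/Cd the anode, E°cell = E°(Sn²⁺/Sn) − E°(Cd²⁺/Cd).
So E°(Cd²⁺/Cd) = E°(Sn²⁺/Sn) − E°cell = (-0.14) − (+0.259) = -0.40 V.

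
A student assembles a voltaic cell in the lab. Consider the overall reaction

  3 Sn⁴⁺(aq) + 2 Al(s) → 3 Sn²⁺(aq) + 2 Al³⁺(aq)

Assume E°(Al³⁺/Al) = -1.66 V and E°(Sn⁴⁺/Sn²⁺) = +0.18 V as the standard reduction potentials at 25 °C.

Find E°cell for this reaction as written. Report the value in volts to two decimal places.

+1.84 V

The Sn⁴⁺/Sn²⁺ couple has the higher reduction potential, so it is the cathode; Al³⁺/Al is oxidised at the anode.
E°cell = E°(cathode) − E°(anode) = (+0.18) − (-1.66) = +1.84 V.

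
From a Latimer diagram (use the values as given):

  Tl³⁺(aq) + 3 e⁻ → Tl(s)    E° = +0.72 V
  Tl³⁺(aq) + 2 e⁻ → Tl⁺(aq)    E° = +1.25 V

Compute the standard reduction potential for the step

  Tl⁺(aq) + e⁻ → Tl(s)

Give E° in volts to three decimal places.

Sequential free energies add, so n₃E°₃ = n₁E°₁ + n₂E°₂.
With n₃ = 3, and the known step contributing 2×(+1.25) V, the unknown satisfies 1·E° = 3×(+0.72) − 2×(+1.25) = -0.340.
E° = -0.340 / 1 = -0.340 V.

-0.340 V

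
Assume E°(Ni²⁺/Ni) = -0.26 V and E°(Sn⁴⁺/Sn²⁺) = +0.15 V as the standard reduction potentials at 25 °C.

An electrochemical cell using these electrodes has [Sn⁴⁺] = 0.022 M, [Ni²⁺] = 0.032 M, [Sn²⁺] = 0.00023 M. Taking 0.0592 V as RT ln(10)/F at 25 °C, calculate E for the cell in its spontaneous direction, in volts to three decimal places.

Sn⁴⁺/Sn²⁺ is the cathode (higher E°), Ni²⁺/Ni the anode: E°cell = +0.15 − (-0.26) = +0.41 V, n = 2.
Overall: Sn⁴⁺(aq) + Ni(s) → Sn²⁺(aq) + Ni²⁺(aq)
Q = [Sn²⁺]·[Ni²⁺] / ([Sn⁴⁺]); log Q = -3.476.
E = E° − (0.0592/n) log Q = +0.41 − (0.0592/2)(-3.476) = +0.513 V.

+0.513 V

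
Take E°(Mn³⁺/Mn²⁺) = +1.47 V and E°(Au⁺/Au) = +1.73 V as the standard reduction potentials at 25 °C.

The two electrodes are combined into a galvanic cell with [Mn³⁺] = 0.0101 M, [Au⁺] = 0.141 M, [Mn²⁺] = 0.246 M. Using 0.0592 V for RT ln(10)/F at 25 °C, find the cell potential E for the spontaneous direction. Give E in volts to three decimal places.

+0.292 V

Au⁺/Au is the cathode (higher E°), Mn³⁺/Mn²⁺ the anode: E°cell = +1.73 − (+1.47) = +0.26 V, n = 1.
Overall: Au⁺(aq) + Mn²⁺(aq) → Au(s) + Mn³⁺(aq)
Q = [Mn³⁺] / ([Au⁺]·[Mn²⁺]); log Q = -0.536.
E = E° − (0.0592/n) log Q = +0.26 − (0.0592/1)(-0.536) = +0.292 V.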